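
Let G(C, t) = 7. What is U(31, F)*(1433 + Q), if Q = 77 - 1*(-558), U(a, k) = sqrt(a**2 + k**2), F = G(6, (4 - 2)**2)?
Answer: 2068*sqrt(1010) ≈ 65722.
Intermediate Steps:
F = 7
Q = 635 (Q = 77 + 558 = 635)
U(31, F)*(1433 + Q) = sqrt(31**2 + 7**2)*(1433 + 635) = sqrt(961 + 49)*2068 = sqrt(1010)*2068 = 2068*sqrt(1010)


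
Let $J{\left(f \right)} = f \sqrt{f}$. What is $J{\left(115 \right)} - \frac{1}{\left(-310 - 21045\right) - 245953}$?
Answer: $\frac{1}{267308} + 115 \sqrt{115} \approx 1233.2$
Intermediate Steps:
$J{\left(f \right)} = f^{\frac{3}{2}}$
$J{\left(115 \right)} - \frac{1}{\left(-310 - 21045\right) - 245953} = 115^{\frac{3}{2}} - \frac{1}{\left(-310 - 21045\right) - 245953} = 115 \sqrt{115} - \frac{1}{\left(-310 - 21045\right) - 245953} = 115 \sqrt{115} - \frac{1}{-21355 - 245953} = 115 \sqrt{115} - \frac{1}{-267308} = 115 \sqrt{115} - - \frac{1}{267308} = 115 \sqrt{115} + \frac{1}{267308} = \frac{1}{267308} + 115 \sqrt{115}$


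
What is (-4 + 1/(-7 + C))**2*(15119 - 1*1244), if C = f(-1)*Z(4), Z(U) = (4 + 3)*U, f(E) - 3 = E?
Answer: 527596875/2401 ≈ 2.1974e+5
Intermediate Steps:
f(E) = 3 + E
Z(U) = 7*U
C = 56 (C = (3 - 1)*(7*4) = 2*28 = 56)
(-4 + 1/(-7 + C))**2*(15119 - 1*1244) = (-4 + 1/(-7 + 56))**2*(15119 - 1*1244) = (-4 + 1/49)**2*(15119 - 1244) = (-4 + 1/49)**2*13875 = (-195/49)**2*13875 = (38025/2401)*13875 = 527596875/2401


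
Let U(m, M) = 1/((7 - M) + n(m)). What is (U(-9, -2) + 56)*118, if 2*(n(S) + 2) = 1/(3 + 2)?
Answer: 470348/71 ≈ 6624.6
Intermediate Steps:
n(S) = -19/10 (n(S) = -2 + 1/(2*(3 + 2)) = -2 + (½)/5 = -2 + (½)*(⅕) = -2 + ⅒ = -19/10)
U(m, M) = 1/(51/10 - M) (U(m, M) = 1/((7 - M) - 19/10) = 1/(51/10 - M))
(U(-9, -2) + 56)*118 = (-10/(-51 + 10*(-2)) + 56)*118 = (-10/(-51 - 20) + 56)*118 = (-10/(-71) + 56)*118 = (-10*(-1/71) + 56)*118 = (10/71 + 56)*118 = (3986/71)*118 = 470348/71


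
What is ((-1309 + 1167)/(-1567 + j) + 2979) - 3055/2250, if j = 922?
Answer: 57621637/19350 ≈ 2977.9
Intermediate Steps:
((-1309 + 1167)/(-1567 + j) + 2979) - 3055/2250 = ((-1309 + 1167)/(-1567 + 922) + 2979) - 3055/2250 = (-142/(-645) + 2979) - 3055*1/2250 = (-142*(-1/645) + 2979) - 611/450 = (142/645 + 2979) - 611/450 = 1921597/645 - 611/450 = 57621637/19350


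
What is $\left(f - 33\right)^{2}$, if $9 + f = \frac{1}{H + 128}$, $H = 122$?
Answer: $\frac{110229001}{62500} \approx 1763.7$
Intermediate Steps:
$f = - \frac{2249}{250}$ ($f = -9 + \frac{1}{122 + 128} = -9 + \frac{1}{250} = - \frac{2249}{250} \approx -8.996$)
$\left(f - 33\right)^{2} = \left(- \frac{2249}{250} - 33\right)^{2} = \left(- \frac{10499}{250}\right)^{2} = \frac{110229001}{62500}$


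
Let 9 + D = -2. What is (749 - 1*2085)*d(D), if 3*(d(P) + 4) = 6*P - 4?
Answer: 109552/3 ≈ 36517.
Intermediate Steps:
D = -11 (D = -9 - 2 = -11)
d(P) = -16/3 + 2*P (d(P) = -4 + (6*P - 4)/3 = -4 + (-4 + 6*P)/3 = -4 + (-4/3 + 2*P) = -16/3 + 2*P)
(749 - 1*2085)*d(D) = (749 - 1*2085)*(-16/3 + 2*(-11)) = (749 - 2085)*(-16/3 - 22) = -1336*(-82/3) = 109552/3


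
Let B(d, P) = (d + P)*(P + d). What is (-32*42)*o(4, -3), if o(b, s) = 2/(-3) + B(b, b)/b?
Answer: -20608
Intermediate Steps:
B(d, P) = (P + d)² (B(d, P) = (P + d)*(P + d) = (P + d)²)
o(b, s) = -⅔ + 4*b (o(b, s) = 2/(-3) + (b + b)²/b = 2*(-⅓) + (2*b)²/b = -⅔ + (4*b²)/b = -⅔ + 4*b)
(-32*42)*o(4, -3) = (-32*42)*(-⅔ + 4*4) = -1344*(-⅔ + 16) = -1344*46/3 = -20608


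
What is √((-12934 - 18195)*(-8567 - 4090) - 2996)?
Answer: √393996757 ≈ 19849.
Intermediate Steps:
√((-12934 - 18195)*(-8567 - 4090) - 2996) = √(-31129*(-12657) - 2996) = √(393999753 - 2996) = √393996757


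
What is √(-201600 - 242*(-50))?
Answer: 10*I*√1895 ≈ 435.32*I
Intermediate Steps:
√(-201600 - 242*(-50)) = √(-201600 + 12100) = √(-189500) = 10*I*√1895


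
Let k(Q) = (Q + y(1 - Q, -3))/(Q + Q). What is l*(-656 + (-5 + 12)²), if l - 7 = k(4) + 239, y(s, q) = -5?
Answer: -1193969/8 ≈ -1.4925e+5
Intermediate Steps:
k(Q) = (-5 + Q)/(2*Q) (k(Q) = (Q - 5)/(Q + Q) = (-5 + Q)/((2*Q)) = (-5 + Q)*(1/(2*Q)) = (-5 + Q)/(2*Q))
l = 1967/8 (l = 7 + ((½)*(-5 + 4)/4 + 239) = 7 + ((½)*(¼)*(-1) + 239) = 7 + (-⅛ + 239) = 7 + 1911/8 = 1967/8 ≈ 245.88)
l*(-656 + (-5 + 12)²) = 1967*(-656 + (-5 + 12)²)/8 = 1967*(-656 + 7²)/8 = 1967*(-656 + 49)/8 = (1967/8)*(-607) = -1193969/8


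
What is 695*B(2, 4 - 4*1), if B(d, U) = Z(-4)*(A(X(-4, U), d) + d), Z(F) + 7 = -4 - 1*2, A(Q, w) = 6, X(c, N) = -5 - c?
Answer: -72280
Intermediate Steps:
Z(F) = -13 (Z(F) = -7 + (-4 - 1*2) = -7 + (-4 - 2) = -7 - 6 = -13)
B(d, U) = -78 - 13*d (B(d, U) = -13*(6 + d) = -78 - 13*d)
695*B(2, 4 - 4*1) = 695*(-78 - 13*2) = 695*(-78 - 26) = 695*(-104) = -72280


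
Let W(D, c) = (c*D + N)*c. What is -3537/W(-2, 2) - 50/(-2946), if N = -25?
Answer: 5211451/85434 ≈ 61.000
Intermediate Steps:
W(D, c) = c*(-25 + D*c) (W(D, c) = (c*D - 25)*c = (D*c - 25)*c = (-25 + D*c)*c = c*(-25 + D*c))
-3537/W(-2, 2) - 50/(-2946) = -3537*1/(2*(-25 - 2*2)) - 50/(-2946) = -3537*1/(2*(-25 - 4)) - 50*(-1/2946) = -3537/(2*(-29)) + 25/1473 = -3537/(-58) + 25/1473 = -3537*(-1/58) + 25/1473 = 3537/58 + 25/1473 = 5211451/85434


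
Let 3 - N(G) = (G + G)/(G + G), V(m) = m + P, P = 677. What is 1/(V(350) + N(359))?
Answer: 1/1029 ≈ 0.00097182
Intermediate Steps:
V(m) = 677 + m (V(m) = m + 677 = 677 + m)
N(G) = 2 (N(G) = 3 - (G + G)/(G + G) = 3 - 2*G/(2*G) = 3 - 2*G*1/(2*G) = 3 - 1*1 = 3 - 1 = 2)
1/(V(350) + N(359)) = 1/((677 + 350) + 2) = 1/(1027 + 2) = 1/1029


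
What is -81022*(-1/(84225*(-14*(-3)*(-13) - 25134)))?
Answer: -40511/1081449000 ≈ -3.7460e-5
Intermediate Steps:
-81022*(-1/(84225*(-14*(-3)*(-13) - 25134))) = -81022*(-1/(84225*(42*(-13) - 25134))) = -81022*(-1/(84225*(-546 - 25134))) = -81022/((-84225/(1/(-25680)))) = -81022/((-84225/(-1/25680))) = -81022/((-84225*(-25680))) = -81022/2162898000 = -81022*1/2162898000 = -40511/1081449000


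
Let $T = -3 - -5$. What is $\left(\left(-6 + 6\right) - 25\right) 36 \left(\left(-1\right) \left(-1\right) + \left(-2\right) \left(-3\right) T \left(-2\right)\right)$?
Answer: $20700$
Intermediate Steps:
$T = 2$ ($T = -3 + 5 = 2$)
$\left(\left(-6 + 6\right) - 25\right) 36 \left(\left(-1\right) \left(-1\right) + \left(-2\right) \left(-3\right) T \left(-2\right)\right) = \left(\left(-6 + 6\right) - 25\right) 36 \left(\left(-1\right) \left(-1\right) + \left(-2\right) \left(-3\right) 2 \left(-2\right)\right) = \left(0 - 25\right) 36 \left(1 + 6 \cdot 2 \left(-2\right)\right) = \left(-25\right) 36 \left(1 + 12 \left(-2\right)\right) = - 900 \left(1 - 24\right) = \left(-900\right) \left(-23\right) = 20700$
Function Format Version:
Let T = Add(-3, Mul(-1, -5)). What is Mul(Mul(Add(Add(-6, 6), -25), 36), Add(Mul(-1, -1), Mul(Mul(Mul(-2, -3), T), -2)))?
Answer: 20700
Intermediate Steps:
T = 2 (T = Add(-3, 5) = 2)
Mul(Mul(Add(Add(-6, 6), -25), 36), Add(Mul(-1, -1), Mul(Mul(Mul(-2, -3), T), -2))) = Mul(Mul(Add(Add(-6, 6), -25), 36), Add(Mul(-1, -1), Mul(Mul(Mul(-2, -3), 2), -2))) = Mul(Mul(Add(0, -25), 36), Add(1, Mul(Mul(6, 2), -2))) = Mul(Mul(-25, 36), Add(1, Mul(12, -2))) = Mul(-900, Add(1, -24)) = Mul(-900, -23) = 20700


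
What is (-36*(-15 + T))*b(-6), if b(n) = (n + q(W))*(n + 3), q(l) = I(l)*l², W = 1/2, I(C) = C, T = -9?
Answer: 15228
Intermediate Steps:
W = ½ ≈ 0.50000
q(l) = l³ (q(l) = l*l² = l³)
b(n) = (3 + n)*(⅛ + n) (b(n) = (n + (½)³)*(n + 3) = (n + ⅛)*(3 + n) = (⅛ + n)*(3 + n) = (3 + n)*(⅛ + n))
(-36*(-15 + T))*b(-6) = (-36*(-15 - 9))*(3/8 + (-6)² + (25/8)*(-6)) = (-36*(-24))*(3/8 + 36 - 75/4) = 864*(141/8) = 15228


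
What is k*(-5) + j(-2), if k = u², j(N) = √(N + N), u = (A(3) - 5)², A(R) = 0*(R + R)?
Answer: -3125 + 2*I ≈ -3125.0 + 2.0*I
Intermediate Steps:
A(R) = 0 (A(R) = 0*(2*R) = 0)
u = 25 (u = (0 - 5)² = (-5)² = 25)
j(N) = √2*√N (j(N) = √(2*N) = √2*√N)
k = 625 (k = 25² = 625)
k*(-5) + j(-2) = 625*(-5) + √2*√(-2) = -3125 + √2*(I*√2) = -3125 + 2*I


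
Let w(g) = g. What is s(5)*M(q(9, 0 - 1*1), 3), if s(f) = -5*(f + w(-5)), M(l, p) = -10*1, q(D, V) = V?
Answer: 0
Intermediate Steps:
M(l, p) = -10
s(f) = 25 - 5*f (s(f) = -5*(f - 5) = -5*(-5 + f) = 25 - 5*f)
s(5)*M(q(9, 0 - 1*1), 3) = (25 - 5*5)*(-10) = (25 - 25)*(-10) = 0*(-10) = 0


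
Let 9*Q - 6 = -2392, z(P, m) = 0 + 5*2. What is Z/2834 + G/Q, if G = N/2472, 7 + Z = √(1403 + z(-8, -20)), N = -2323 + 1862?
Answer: -4921513/2785912688 + 3*√157/2834 ≈ 0.011497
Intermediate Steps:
z(P, m) = 10 (z(P, m) = 0 + 10 = 10)
N = -461
Q = -2386/9 (Q = ⅔ + (⅑)*(-2392) = ⅔ - 2392/9 = -2386/9 ≈ -265.11)
Z = -7 + 3*√157 (Z = -7 + √(1403 + 10) = -7 + √1413 = -7 + 3*√157 ≈ 30.590)
G = -461/2472 ≈ -0.18649
Z/2834 + G/Q = (-7 + 3*√157)/2834 - 461/(2472*(-2386/9)) = (-7 + 3*√157)*(1/2834) - 461/2472*(-9/2386) = (-7/2834 + 3*√157/2834) + 1383/1966064 = -4921513/2785912688 + 3*√157/2834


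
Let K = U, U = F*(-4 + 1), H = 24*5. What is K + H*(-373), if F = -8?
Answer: -44736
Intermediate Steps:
H = 120
U = 24 (U = -8*(-4 + 1) = -8*(-3) = 24)
K = 24
K + H*(-373) = 24 + 120*(-373) = 24 - 44760 = -44736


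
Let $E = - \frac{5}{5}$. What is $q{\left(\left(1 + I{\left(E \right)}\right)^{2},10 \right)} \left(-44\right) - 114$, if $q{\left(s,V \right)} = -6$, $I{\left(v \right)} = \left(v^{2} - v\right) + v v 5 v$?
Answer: $150$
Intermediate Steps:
$E = -1$ ($E = \left(-5\right) \frac{1}{5} = -1$)
$I{\left(v \right)} = v^{2} - v + 5 v^{3}$ ($I{\left(v \right)} = \left(v^{2} - v\right) + v^{2} \cdot 5 v = \left(v^{2} - v\right) + 5 v^{2} v = \left(v^{2} - v\right) + 5 v^{3} = v^{2} - v + 5 v^{3}$)
$q{\left(\left(1 + I{\left(E \right)}\right)^{2},10 \right)} \left(-44\right) - 114 = \left(-6\right) \left(-44\right) - 114 = 264 - 114 = 150$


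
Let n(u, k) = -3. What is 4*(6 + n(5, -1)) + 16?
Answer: 28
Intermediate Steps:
4*(6 + n(5, -1)) + 16 = 4*(6 - 3) + 16 = 4*3 + 16 = 12 + 16 = 28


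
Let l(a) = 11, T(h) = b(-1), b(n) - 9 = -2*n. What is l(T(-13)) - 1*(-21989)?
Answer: 22000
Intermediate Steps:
b(n) = 9 - 2*n
T(h) = 11 (T(h) = 9 - 2*(-1) = 9 + 2 = 11)
l(T(-13)) - 1*(-21989) = 11 - 1*(-21989) = 11 + 21989 = 22000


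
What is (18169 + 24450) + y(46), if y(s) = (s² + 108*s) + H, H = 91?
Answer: 49794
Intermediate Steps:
y(s) = 91 + s² + 108*s (y(s) = (s² + 108*s) + 91 = 91 + s² + 108*s)
(18169 + 24450) + y(46) = (18169 + 24450) + (91 + 46² + 108*46) = 42619 + (91 + 2116 + 4968) = 42619 + 7175 = 49794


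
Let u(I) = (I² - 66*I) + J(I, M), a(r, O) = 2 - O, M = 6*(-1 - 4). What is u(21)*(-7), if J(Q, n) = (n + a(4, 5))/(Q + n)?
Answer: 19768/3 ≈ 6589.3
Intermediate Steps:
M = -30 (M = 6*(-5) = -30)
J(Q, n) = (-3 + n)/(Q + n) (J(Q, n) = (n + (2 - 1*5))/(Q + n) = (n + (2 - 5))/(Q + n) = (n - 3)/(Q + n) = (-3 + n)/(Q + n))
u(I) = I² - 66*I - 33/(-30 + I) (u(I) = (I² - 66*I) + (-3 - 30)/(I - 30) = (I² - 66*I) - 33/(-30 + I) = I² - 66*I - 33/(-30 + I))
u(21)*(-7) = ((-33 + 21*(-66 + 21)*(-30 + 21))/(-30 + 21))*(-7) = ((-33 + 21*(-45)*(-9))/(-9))*(-7) = -(-33 + 8505)/9*(-7) = -⅑*8472*(-7) = -2824/3*(-7) = 19768/3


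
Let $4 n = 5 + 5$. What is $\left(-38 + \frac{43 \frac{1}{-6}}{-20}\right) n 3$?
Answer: $- \frac{4517}{16} \approx -282.31$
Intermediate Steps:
$n = \frac{5}{2}$ ($n = \frac{5 + 5}{4} = \frac{1}{4} \cdot 10 = \frac{5}{2} \approx 2.5$)
$\left(-38 + \frac{43 \frac{1}{-6}}{-20}\right) n 3 = \left(-38 + \frac{43 \frac{1}{-6}}{-20}\right) \frac{5}{2} \cdot 3 = \left(-38 + 43 \left(- \frac{1}{6}\right) \left(- \frac{1}{20}\right)\right) \frac{15}{2} = \left(-38 - - \frac{43}{120}\right) \frac{15}{2} = \left(-38 + \frac{43}{120}\right) \frac{15}{2} = \left(- \frac{4517}{120}\right) \frac{15}{2} = - \frac{4517}{16}$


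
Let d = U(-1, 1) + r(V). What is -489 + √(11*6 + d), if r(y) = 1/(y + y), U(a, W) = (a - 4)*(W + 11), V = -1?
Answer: -489 + √22/2 ≈ -486.65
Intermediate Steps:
U(a, W) = (-4 + a)*(11 + W)
r(y) = 1/(2*y)
d = -121/2 (d = (-44 - 4*1 + 11*(-1) + 1*(-1)) + (½)/(-1) = (-44 - 4 - 11 - 1) + (½)*(-1) = -60 - ½ = -121/2 ≈ -60.500)
-489 + √(11*6 + d) = -489 + √(11*6 - 121/2) = -489 + √(66 - 121/2) = -489 + √(11/2) = -489 + √22/2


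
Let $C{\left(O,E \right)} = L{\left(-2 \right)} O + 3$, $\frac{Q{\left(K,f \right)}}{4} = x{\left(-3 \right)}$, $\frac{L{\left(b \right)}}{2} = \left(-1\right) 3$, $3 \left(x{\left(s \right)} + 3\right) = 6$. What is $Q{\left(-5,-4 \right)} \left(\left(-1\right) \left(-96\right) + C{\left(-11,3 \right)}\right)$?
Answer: $-660$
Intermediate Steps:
$x{\left(s \right)} = -1$ ($x{\left(s \right)} = -3 + \frac{1}{3} \cdot 6 = -3 + 2 = -1$)
$L{\left(b \right)} = -6$ ($L{\left(b \right)} = 2 \left(\left(-1\right) 3\right) = 2 \left(-3\right) = -6$)
$Q{\left(K,f \right)} = -4$ ($Q{\left(K,f \right)} = 4 \left(-1\right) = -4$)
$C{\left(O,E \right)} = 3 - 6 O$ ($C{\left(O,E \right)} = - 6 O + 3 = 3 - 6 O$)
$Q{\left(-5,-4 \right)} \left(\left(-1\right) \left(-96\right) + C{\left(-11,3 \right)}\right) = - 4 \left(\left(-1\right) \left(-96\right) + \left(3 - -66\right)\right) = - 4 \left(96 + \left(3 + 66\right)\right) = - 4 \left(96 + 69\right) = \left(-4\right) 165 = -660$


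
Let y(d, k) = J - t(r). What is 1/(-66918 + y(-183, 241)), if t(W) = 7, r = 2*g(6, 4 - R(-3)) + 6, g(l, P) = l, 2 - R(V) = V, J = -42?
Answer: -1/66967 ≈ -1.4933e-5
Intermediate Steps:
R(V) = 2 - V
r = 18 (r = 2*6 + 6 = 12 + 6 = 18)
y(d, k) = -49 (y(d, k) = -42 - 1*7 = -42 - 7 = -49)
1/(-66918 + y(-183, 241)) = 1/(-66918 - 49) = 1/(-66967) = -1/66967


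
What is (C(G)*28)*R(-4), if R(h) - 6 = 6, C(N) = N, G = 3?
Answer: 1008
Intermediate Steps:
R(h) = 12 (R(h) = 6 + 6 = 12)
(C(G)*28)*R(-4) = (3*28)*12 = 84*12 = 1008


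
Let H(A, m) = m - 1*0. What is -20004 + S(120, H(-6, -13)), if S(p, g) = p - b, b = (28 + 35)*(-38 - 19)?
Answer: -16293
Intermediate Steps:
b = -3591 (b = 63*(-57) = -3591)
H(A, m) = m (H(A, m) = m + 0 = m)
S(p, g) = 3591 + p (S(p, g) = p - 1*(-3591) = p + 3591 = 3591 + p)
-20004 + S(120, H(-6, -13)) = -20004 + (3591 + 120) = -20004 + 3711 = -16293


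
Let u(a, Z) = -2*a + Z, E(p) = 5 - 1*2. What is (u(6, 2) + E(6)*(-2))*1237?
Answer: -19792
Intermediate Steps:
E(p) = 3 (E(p) = 5 - 2 = 3)
u(a, Z) = Z - 2*a
(u(6, 2) + E(6)*(-2))*1237 = ((2 - 2*6) + 3*(-2))*1237 = ((2 - 12) - 6)*1237 = (-10 - 6)*1237 = -16*1237 = -19792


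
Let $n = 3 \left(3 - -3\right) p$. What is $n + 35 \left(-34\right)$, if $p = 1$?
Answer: $-1172$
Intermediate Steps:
$n = 18$ ($n = 3 \left(3 - -3\right) 1 = 3 \left(3 + 3\right) 1 = 3 \cdot 6 \cdot 1 = 18 \cdot 1 = 18$)
$n + 35 \left(-34\right) = 18 + 35 \left(-34\right) = 18 - 1190 = -1172$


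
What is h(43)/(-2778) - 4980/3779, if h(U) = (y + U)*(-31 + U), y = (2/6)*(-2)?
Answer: -7877086/5249031 ≈ -1.5007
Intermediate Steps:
y = -⅔ (y = (2*(⅙))*(-2) = (⅓)*(-2) = -⅔ ≈ -0.66667)
h(U) = (-31 + U)*(-⅔ + U) (h(U) = (-⅔ + U)*(-31 + U) = (-31 + U)*(-⅔ + U))
h(43)/(-2778) - 4980/3779 = (62/3 + 43² - 95/3*43)/(-2778) - 4980/3779 = (62/3 + 1849 - 4085/3)*(-1/2778) - 4980*1/3779 = 508*(-1/2778) - 4980/3779 = -254/1389 - 4980/3779 = -7877086/5249031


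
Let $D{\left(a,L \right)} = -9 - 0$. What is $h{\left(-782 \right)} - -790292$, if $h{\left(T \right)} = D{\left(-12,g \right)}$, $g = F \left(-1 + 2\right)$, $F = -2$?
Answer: $790283$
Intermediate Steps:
$g = -2$ ($g = - 2 \left(-1 + 2\right) = \left(-2\right) 1 = -2$)
$D{\left(a,L \right)} = -9$ ($D{\left(a,L \right)} = -9 + 0 = -9$)
$h{\left(T \right)} = -9$
$h{\left(-782 \right)} - -790292 = -9 - -790292 = -9 + 790292 = 790283$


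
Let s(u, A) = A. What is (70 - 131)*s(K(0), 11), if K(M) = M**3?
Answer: -671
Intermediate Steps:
(70 - 131)*s(K(0), 11) = (70 - 131)*11 = -61*11 = -671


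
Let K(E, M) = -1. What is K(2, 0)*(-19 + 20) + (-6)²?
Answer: 35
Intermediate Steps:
K(2, 0)*(-19 + 20) + (-6)² = -(-19 + 20) + (-6)² = -1*1 + 36 = -1 + 36 = 35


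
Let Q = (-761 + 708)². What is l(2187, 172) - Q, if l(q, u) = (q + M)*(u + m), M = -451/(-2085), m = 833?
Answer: 305152731/139 ≈ 2.1953e+6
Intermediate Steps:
M = 451/2085 (M = -451*(-1/2085) = 451/2085 ≈ 0.21631)
l(q, u) = (833 + u)*(451/2085 + q) (l(q, u) = (q + 451/2085)*(u + 833) = (451/2085 + q)*(833 + u) = (833 + u)*(451/2085 + q))
Q = 2809 (Q = (-53)² = 2809)
l(2187, 172) - Q = (375683/2085 + 833*2187 + (451/2085)*172 + 2187*172) - 1*2809 = (375683/2085 + 1821771 + 77572/2085 + 376164) - 2809 = 305543182/139 - 2809 = 305152731/139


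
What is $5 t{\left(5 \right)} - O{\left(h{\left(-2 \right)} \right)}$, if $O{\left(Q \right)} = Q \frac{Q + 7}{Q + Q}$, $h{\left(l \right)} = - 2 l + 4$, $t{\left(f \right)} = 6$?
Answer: $\frac{45}{2} \approx 22.5$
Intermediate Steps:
$h{\left(l \right)} = 4 - 2 l$
$O{\left(Q \right)} = \frac{7}{2} + \frac{Q}{2}$ ($O{\left(Q \right)} = Q \frac{7 + Q}{2 Q} = \frac{7}{2} + \frac{Q}{2}$)
$5 t{\left(5 \right)} - O{\left(h{\left(-2 \right)} \right)} = 5 \cdot 6 - \left(\frac{7}{2} + \frac{4 - -4}{2}\right) = 30 - \left(\frac{7}{2} + \frac{4 + 4}{2}\right) = 30 - \left(\frac{7}{2} + \frac{1}{2} \cdot 8\right) = 30 - \left(\frac{7}{2} + 4\right) = 30 - \frac{15}{2} = \frac{45}{2}$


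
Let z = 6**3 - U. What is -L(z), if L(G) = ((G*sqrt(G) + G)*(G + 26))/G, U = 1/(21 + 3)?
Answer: -5807/24 - 5807*sqrt(31098)/288 ≈ -3797.7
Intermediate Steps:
U = 1/24 ≈ 0.041667
z = 5183/24 (z = 6**3 - 1*1/24 = 216 - 1/24 = 5183/24 ≈ 215.96)
L(G) = (26 + G)*(G + G**(3/2))/G (L(G) = ((G**(3/2) + G)*(26 + G))/G = ((G + G**(3/2))*(26 + G))/G = ((26 + G)*(G + G**(3/2)))/G = (26 + G)*(G + G**(3/2))/G)
-L(z) = -(26 + 5183/24 + (5183/24)**(3/2) + 26*sqrt(5183/24)) = -(26 + 5183/24 + 5183*sqrt(31098)/288 + 26*(sqrt(31098)/12)) = -(26 + 5183/24 + 5183*sqrt(31098)/288 + 13*sqrt(31098)/6) = -(5807/24 + 5807*sqrt(31098)/288) = -5807/24 - 5807*sqrt(31098)/288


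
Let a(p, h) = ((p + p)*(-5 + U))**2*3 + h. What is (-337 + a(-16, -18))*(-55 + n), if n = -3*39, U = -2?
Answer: -25829756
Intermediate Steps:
n = -117
a(p, h) = h + 588*p**2 (a(p, h) = ((p + p)*(-5 - 2))**2*3 + h = ((2*p)*(-7))**2*3 + h = (-14*p)**2*3 + h = (196*p**2)*3 + h = 588*p**2 + h = h + 588*p**2)
(-337 + a(-16, -18))*(-55 + n) = (-337 + (-18 + 588*(-16)**2))*(-55 - 117) = (-337 + (-18 + 588*256))*(-172) = (-337 + (-18 + 150528))*(-172) = (-337 + 150510)*(-172) = 150173*(-172) = -25829756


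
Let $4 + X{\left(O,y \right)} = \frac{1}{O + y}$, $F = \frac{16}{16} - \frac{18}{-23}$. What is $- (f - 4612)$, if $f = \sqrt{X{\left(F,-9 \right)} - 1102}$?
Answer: $4612 - \frac{i \sqrt{30480754}}{166} \approx 4612.0 - 33.259 i$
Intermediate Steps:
$F = \frac{41}{23}$ ($F = 16 \cdot \frac{1}{16} - - \frac{18}{23} = 1 + \frac{18}{23} = \frac{41}{23} \approx 1.7826$)
$X{\left(O,y \right)} = -4 + \frac{1}{O + y}$
$f = \frac{i \sqrt{30480754}}{166}$ ($f = \sqrt{\frac{1 - \frac{164}{23} - -36}{\frac{41}{23} - 9} - 1102} = \sqrt{\frac{1 - \frac{164}{23} + 36}{- \frac{166}{23}} - 1102} = \sqrt{\left(- \frac{23}{166}\right) \frac{687}{23} - 1102} = \sqrt{- \frac{687}{166} - 1102} = \sqrt{- \frac{183619}{166}} = \frac{i \sqrt{30480754}}{166} \approx 33.259 i$)
$- (f - 4612) = - (\frac{i \sqrt{30480754}}{166} - 4612) = - (-4612 + \frac{i \sqrt{30480754}}{166}) = 4612 - \frac{i \sqrt{30480754}}{166}$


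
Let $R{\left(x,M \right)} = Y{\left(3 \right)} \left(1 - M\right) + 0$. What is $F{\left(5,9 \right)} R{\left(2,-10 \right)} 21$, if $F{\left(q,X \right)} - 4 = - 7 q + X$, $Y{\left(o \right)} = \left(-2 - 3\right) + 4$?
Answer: $5082$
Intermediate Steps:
$Y{\left(o \right)} = -1$ ($Y{\left(o \right)} = -5 + 4 = -1$)
$R{\left(x,M \right)} = -1 + M$ ($R{\left(x,M \right)} = - (1 - M) + 0 = \left(-1 + M\right) + 0 = -1 + M$)
$F{\left(q,X \right)} = 4 + X - 7 q$ ($F{\left(q,X \right)} = 4 + \left(- 7 q + X\right) = 4 + \left(X - 7 q\right) = 4 + X - 7 q$)
$F{\left(5,9 \right)} R{\left(2,-10 \right)} 21 = \left(4 + 9 - 35\right) \left(-1 - 10\right) 21 = \left(4 + 9 - 35\right) \left(-11\right) 21 = \left(-22\right) \left(-11\right) 21 = 242 \cdot 21 = 5082$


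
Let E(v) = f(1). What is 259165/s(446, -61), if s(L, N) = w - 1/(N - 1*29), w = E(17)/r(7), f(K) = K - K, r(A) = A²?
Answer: 23324850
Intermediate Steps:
f(K) = 0
E(v) = 0
w = 0 (w = 0/(7²) = 0/49 = 0*(1/49) = 0)
s(L, N) = -1/(-29 + N) (s(L, N) = 0 - 1/(N - 1*29) = 0 - 1/(N - 29) = 0 - 1/(-29 + N) = -1/(-29 + N))
259165/s(446, -61) = 259165/((-1/(-29 - 61))) = 259165/((-1/(-90))) = 259165/((-1*(-1/90))) = 259165/(1/90) = 259165*90 = 23324850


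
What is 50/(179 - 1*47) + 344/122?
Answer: 12877/4026 ≈ 3.1985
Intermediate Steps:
50/(179 - 1*47) + 344/122 = 50/(179 - 47) + 344*(1/122) = 50/132 + 172/61 = 50*(1/132) + 172/61 = 25/66 + 172/61 = 12877/4026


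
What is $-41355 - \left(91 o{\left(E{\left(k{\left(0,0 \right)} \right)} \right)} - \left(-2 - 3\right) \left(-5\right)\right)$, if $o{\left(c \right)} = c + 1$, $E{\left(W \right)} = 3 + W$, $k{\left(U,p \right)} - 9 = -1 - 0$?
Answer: $-42422$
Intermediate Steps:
$k{\left(U,p \right)} = 8$ ($k{\left(U,p \right)} = 9 - 1 = 8$)
$o{\left(c \right)} = 1 + c$
$-41355 - \left(91 o{\left(E{\left(k{\left(0,0 \right)} \right)} \right)} - \left(-2 - 3\right) \left(-5\right)\right) = -41355 + \left(\left(-2 - 3\right) \left(-5\right) - 91 \left(1 + \left(3 + 8\right)\right)\right) = -41355 - \left(-25 + 91 \left(1 + 11\right)\right) = -41355 + \left(25 - 1092\right) = -41355 - 1067 = -42422$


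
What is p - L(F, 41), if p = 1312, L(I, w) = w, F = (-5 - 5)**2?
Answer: 1271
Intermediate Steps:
F = 100 (F = (-10)**2 = 100)
p - L(F, 41) = 1312 - 1*41 = 1312 - 41 = 1271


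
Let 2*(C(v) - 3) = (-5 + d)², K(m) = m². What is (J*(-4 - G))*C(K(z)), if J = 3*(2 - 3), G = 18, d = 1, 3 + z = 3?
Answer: 726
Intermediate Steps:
z = 0 (z = -3 + 3 = 0)
J = -3 (J = 3*(-1) = -3)
C(v) = 11 (C(v) = 3 + (-5 + 1)²/2 = 3 + (½)*(-4)² = 3 + (½)*16 = 3 + 8 = 11)
(J*(-4 - G))*C(K(z)) = -3*(-4 - 1*18)*11 = -3*(-4 - 18)*11 = -3*(-22)*11 = 66*11 = 726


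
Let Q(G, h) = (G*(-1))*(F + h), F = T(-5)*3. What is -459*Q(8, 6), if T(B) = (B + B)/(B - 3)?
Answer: 35802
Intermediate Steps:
T(B) = 2*B/(-3 + B) (T(B) = (2*B)/(-3 + B) = 2*B/(-3 + B))
F = 15/4 (F = (2*(-5)/(-3 - 5))*3 = (2*(-5)/(-8))*3 = (2*(-5)*(-⅛))*3 = (5/4)*3 = 15/4 ≈ 3.7500)
Q(G, h) = -G*(15/4 + h) (Q(G, h) = (G*(-1))*(15/4 + h) = (-G)*(15/4 + h) = -G*(15/4 + h))
-459*Q(8, 6) = -(-459)*8*(15 + 4*6)/4 = -(-459)*8*(15 + 24)/4 = -(-459)*8*39/4 = -459*(-78) = 35802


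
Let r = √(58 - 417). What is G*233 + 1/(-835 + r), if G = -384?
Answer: -62414236483/697584 - I*√359/697584 ≈ -89472.0 - 2.7161e-5*I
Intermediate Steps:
r = I*√359 (r = √(-359) = I*√359 ≈ 18.947*I)
G*233 + 1/(-835 + r) = -384*233 + 1/(-835 + I*√359) = -89472 + 1/(-835 + I*√359)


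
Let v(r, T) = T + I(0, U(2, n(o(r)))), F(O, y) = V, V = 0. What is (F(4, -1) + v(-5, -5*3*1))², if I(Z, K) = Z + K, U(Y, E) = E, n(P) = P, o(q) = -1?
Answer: 256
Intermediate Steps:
F(O, y) = 0
I(Z, K) = K + Z
v(r, T) = -1 + T (v(r, T) = T + (-1 + 0) = T - 1 = -1 + T)
(F(4, -1) + v(-5, -5*3*1))² = (0 + (-1 - 5*3*1))² = (0 + (-1 - 15*1))² = (0 + (-1 - 15))² = (0 - 16)² = (-16)² = 256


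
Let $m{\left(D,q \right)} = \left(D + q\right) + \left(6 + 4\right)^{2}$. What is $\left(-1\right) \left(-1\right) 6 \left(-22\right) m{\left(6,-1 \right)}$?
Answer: $-13860$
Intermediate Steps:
$m{\left(D,q \right)} = 100 + D + q$ ($m{\left(D,q \right)} = \left(D + q\right) + 10^{2} = \left(D + q\right) + 100 = 100 + D + q$)
$\left(-1\right) \left(-1\right) 6 \left(-22\right) m{\left(6,-1 \right)} = \left(-1\right) \left(-1\right) 6 \left(-22\right) \left(100 + 6 - 1\right) = 1 \cdot 6 \left(-22\right) 105 = 6 \left(-22\right) 105 = \left(-132\right) 105 = -13860$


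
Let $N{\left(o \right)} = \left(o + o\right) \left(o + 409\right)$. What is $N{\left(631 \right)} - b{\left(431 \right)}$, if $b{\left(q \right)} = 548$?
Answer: $1311932$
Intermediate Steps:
$N{\left(o \right)} = 2 o \left(409 + o\right)$
$N{\left(631 \right)} - b{\left(431 \right)} = 2 \cdot 631 \left(409 + 631\right) - 548 = 2 \cdot 631 \cdot 1040 - 548 = 1312480 - 548 = 1311932$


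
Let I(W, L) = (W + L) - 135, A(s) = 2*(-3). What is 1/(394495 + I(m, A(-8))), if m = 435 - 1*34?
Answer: 1/394755 ≈ 2.5332e-6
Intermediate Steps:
A(s) = -6
m = 401 (m = 435 - 34 = 401)
I(W, L) = -135 + L + W (I(W, L) = (L + W) - 135 = -135 + L + W)
1/(394495 + I(m, A(-8))) = 1/(394495 + (-135 - 6 + 401)) = 1/(394495 + 260) = 1/394755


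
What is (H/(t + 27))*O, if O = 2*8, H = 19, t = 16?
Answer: 304/43 ≈ 7.0698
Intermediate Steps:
O = 16
(H/(t + 27))*O = (19/(16 + 27))*16 = (19/43)*16 = 304/43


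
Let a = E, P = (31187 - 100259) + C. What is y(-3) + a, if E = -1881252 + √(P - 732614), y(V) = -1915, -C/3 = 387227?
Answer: -1883167 + I*√1963367 ≈ -1.8832e+6 + 1401.2*I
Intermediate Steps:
C = -1161681 (C = -3*387227 = -1161681)
P = -1230753 (P = (31187 - 100259) - 1161681 = -69072 - 1161681 = -1230753)
E = -1881252 + I*√1963367 (E = -1881252 + √(-1230753 - 732614) = -1881252 + √(-1963367) = -1881252 + I*√1963367 ≈ -1.8813e+6 + 1401.2*I)
a = -1881252 + I*√1963367 ≈ -1.8813e+6 + 1401.2*I
y(-3) + a = -1915 + (-1881252 + I*√1963367) = -1883167 + I*√1963367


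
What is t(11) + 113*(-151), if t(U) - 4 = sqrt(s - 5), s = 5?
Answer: -17059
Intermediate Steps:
t(U) = 4 (t(U) = 4 + sqrt(5 - 5) = 4 + sqrt(0) = 4 + 0 = 4)
t(11) + 113*(-151) = 4 + 113*(-151) = 4 - 17063 = -17059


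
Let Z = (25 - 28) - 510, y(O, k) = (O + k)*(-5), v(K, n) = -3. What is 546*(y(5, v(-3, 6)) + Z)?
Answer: -285558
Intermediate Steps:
y(O, k) = -5*O - 5*k
Z = -513 (Z = -3 - 510 = -513)
546*(y(5, v(-3, 6)) + Z) = 546*((-5*5 - 5*(-3)) - 513) = 546*((-25 + 15) - 513) = 546*(-10 - 513) = 546*(-523) = -285558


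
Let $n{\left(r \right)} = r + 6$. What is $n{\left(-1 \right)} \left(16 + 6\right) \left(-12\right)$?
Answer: $-1320$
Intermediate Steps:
$n{\left(r \right)} = 6 + r$
$n{\left(-1 \right)} \left(16 + 6\right) \left(-12\right) = \left(6 - 1\right) \left(16 + 6\right) \left(-12\right) = 5 \cdot 22 \left(-12\right) = 110 \left(-12\right) = -1320$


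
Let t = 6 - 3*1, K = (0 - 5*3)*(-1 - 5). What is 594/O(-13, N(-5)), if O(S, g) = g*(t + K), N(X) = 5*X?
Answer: -198/775 ≈ -0.25548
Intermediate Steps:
K = 90 (K = (0 - 15)*(-6) = -15*(-6) = 90)
t = 3 (t = 6 - 3 = 3)
O(S, g) = 93*g (O(S, g) = g*(3 + 90) = g*93 = 93*g)
594/O(-13, N(-5)) = 594/((93*(5*(-5)))) = 594/((93*(-25))) = 594/(-2325) = 594*(-1/2325) = -198/775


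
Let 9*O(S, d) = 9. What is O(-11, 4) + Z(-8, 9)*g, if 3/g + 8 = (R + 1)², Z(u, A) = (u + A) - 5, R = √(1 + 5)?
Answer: 11/23 - 24*√6/23 ≈ -2.0777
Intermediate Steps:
O(S, d) = 1 (O(S, d) = (⅑)*9 = 1)
R = √6 ≈ 2.4495
Z(u, A) = -5 + A + u (Z(u, A) = (A + u) - 5 = -5 + A + u)
g = 3/(-8 + (1 + √6)²) (g = 3/(-8 + (√6 + 1)²) = 3/(-8 + (1 + √6)²) ≈ 0.76943)
O(-11, 4) + Z(-8, 9)*g = 1 + (-5 + 9 - 8)*(3/23 + 6*√6/23) = 1 - 4*(3/23 + 6*√6/23) = 1 + (-12/23 - 24*√6/23) = 11/23 - 24*√6/23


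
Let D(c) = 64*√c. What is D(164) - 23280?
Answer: -23280 + 128*√41 ≈ -22460.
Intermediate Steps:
D(164) - 23280 = 64*√164 - 23280 = 64*(2*√41) - 23280 = 128*√41 - 23280 = -23280 + 128*√41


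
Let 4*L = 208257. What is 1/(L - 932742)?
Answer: -4/3522711 ≈ -1.1355e-6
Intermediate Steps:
L = 208257/4 (L = (¼)*208257 = 208257/4 ≈ 52064.)
1/(L - 932742) = 1/(208257/4 - 932742) = 1/(-3522711/4) = -4/3522711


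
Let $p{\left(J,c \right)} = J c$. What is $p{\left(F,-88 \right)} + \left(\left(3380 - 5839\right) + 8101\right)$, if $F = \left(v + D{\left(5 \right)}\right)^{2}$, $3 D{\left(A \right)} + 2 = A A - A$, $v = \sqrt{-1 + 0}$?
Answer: $2562 - 1056 i \approx 2562.0 - 1056.0 i$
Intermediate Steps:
$v = i$ ($v = \sqrt{-1} = i \approx 1.0 i$)
$D{\left(A \right)} = - \frac{2}{3} - \frac{A}{3} + \frac{A^{2}}{3}$ ($D{\left(A \right)} = - \frac{2}{3} + \frac{A A - A}{3} = - \frac{2}{3} + \frac{A^{2} - A}{3} = - \frac{2}{3} + \left(- \frac{A}{3} + \frac{A^{2}}{3}\right) = - \frac{2}{3} - \frac{A}{3} + \frac{A^{2}}{3}$)
$F = \left(6 + i\right)^{2}$ ($F = \left(i - \left(\frac{7}{3} - \frac{25}{3}\right)\right)^{2} = \left(i - -6\right)^{2} = \left(i + 6\right)^{2} = \left(6 + i\right)^{2} \approx 35.0 + 12.0 i$)
$p{\left(F,-88 \right)} + \left(\left(3380 - 5839\right) + 8101\right) = \left(6 + i\right)^{2} \left(-88\right) + \left(\left(3380 - 5839\right) + 8101\right) = - 88 \left(6 + i\right)^{2} + \left(-2459 + 8101\right) = - 88 \left(6 + i\right)^{2} + 5642 = 5642 - 88 \left(6 + i\right)^{2}$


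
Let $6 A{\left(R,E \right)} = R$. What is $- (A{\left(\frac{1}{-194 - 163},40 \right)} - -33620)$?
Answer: $- \frac{72014039}{2142} \approx -33620.0$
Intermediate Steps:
$A{\left(R,E \right)} = \frac{R}{6}$
$- (A{\left(\frac{1}{-194 - 163},40 \right)} - -33620) = - (\frac{1}{6 \left(-194 - 163\right)} - -33620) = - (\frac{1}{6 \left(-357\right)} + 33620) = - (\frac{1}{6} \left(- \frac{1}{357}\right) + 33620) = - (- \frac{1}{2142} + 33620) = \left(-1\right) \frac{72014039}{2142} = - \frac{72014039}{2142}$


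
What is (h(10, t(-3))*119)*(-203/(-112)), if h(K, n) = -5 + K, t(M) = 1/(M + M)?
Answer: 17255/16 ≈ 1078.4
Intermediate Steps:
t(M) = 1/(2*M)
(h(10, t(-3))*119)*(-203/(-112)) = ((-5 + 10)*119)*(-203/(-112)) = (5*119)*(-203*(-1/112)) = 595*(29/16) = 17255/16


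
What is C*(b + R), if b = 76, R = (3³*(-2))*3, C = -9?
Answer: 774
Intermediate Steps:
R = -162 (R = (27*(-2))*3 = -54*3 = -162)
C*(b + R) = -9*(76 - 162) = -9*(-86) = 774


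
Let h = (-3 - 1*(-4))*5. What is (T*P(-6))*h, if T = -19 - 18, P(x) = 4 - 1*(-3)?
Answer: -1295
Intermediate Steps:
P(x) = 7 (P(x) = 4 + 3 = 7)
T = -37
h = 5 (h = (-3 + 4)*5 = 1*5 = 5)
(T*P(-6))*h = -37*7*5 = -259*5 = -1295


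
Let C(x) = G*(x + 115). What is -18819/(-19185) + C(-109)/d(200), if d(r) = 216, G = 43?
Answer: 500813/230220 ≈ 2.1754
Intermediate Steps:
C(x) = 4945 + 43*x (C(x) = 43*(x + 115) = 43*(115 + x) = 4945 + 43*x)
-18819/(-19185) + C(-109)/d(200) = -18819/(-19185) + (4945 + 43*(-109))/216 = -18819*(-1/19185) + (4945 - 4687)*(1/216) = 6273/6395 + 258*(1/216) = 6273/6395 + 43/36 = 500813/230220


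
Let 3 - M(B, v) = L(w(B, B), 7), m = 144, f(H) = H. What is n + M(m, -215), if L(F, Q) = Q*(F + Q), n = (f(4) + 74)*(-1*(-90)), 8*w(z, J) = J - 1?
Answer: 54791/8 ≈ 6848.9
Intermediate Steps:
w(z, J) = -⅛ + J/8 (w(z, J) = (J - 1)/8 = (-1 + J)/8 = -⅛ + J/8)
n = 7020 (n = (4 + 74)*(-1*(-90)) = 78*90 = 7020)
M(B, v) = -361/8 - 7*B/8 (M(B, v) = 3 - 7*((-⅛ + B/8) + 7) = 3 - 7*(55/8 + B/8) = 3 - (385/8 + 7*B/8) = 3 + (-385/8 - 7*B/8) = -361/8 - 7*B/8)
n + M(m, -215) = 7020 + (-361/8 - 7/8*144) = 7020 + (-361/8 - 126) = 7020 - 1369/8 = 54791/8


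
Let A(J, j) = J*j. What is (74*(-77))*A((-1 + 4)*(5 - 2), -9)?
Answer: 461538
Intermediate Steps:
(74*(-77))*A((-1 + 4)*(5 - 2), -9) = (74*(-77))*(((-1 + 4)*(5 - 2))*(-9)) = -5698*3*3*(-9) = -51282*(-9) = -5698*(-81) = 461538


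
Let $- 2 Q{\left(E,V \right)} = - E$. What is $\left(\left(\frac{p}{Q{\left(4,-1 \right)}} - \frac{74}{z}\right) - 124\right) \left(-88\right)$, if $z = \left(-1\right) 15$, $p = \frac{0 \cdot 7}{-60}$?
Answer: $\frac{157168}{15} \approx 10478.0$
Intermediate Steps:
$p = 0$ ($p = 0 \left(- \frac{1}{60}\right) = 0$)
$Q{\left(E,V \right)} = \frac{E}{2}$ ($Q{\left(E,V \right)} = - \frac{\left(-1\right) E}{2} = \frac{E}{2}$)
$z = -15$
$\left(\left(\frac{p}{Q{\left(4,-1 \right)}} - \frac{74}{z}\right) - 124\right) \left(-88\right) = \left(\left(\frac{0}{\frac{1}{2} \cdot 4} - \frac{74}{-15}\right) - 124\right) \left(-88\right) = \left(\left(\frac{0}{2} - - \frac{74}{15}\right) - 124\right) \left(-88\right) = \left(\left(0 \cdot \frac{1}{2} + \frac{74}{15}\right) - 124\right) \left(-88\right) = \left(\left(0 + \frac{74}{15}\right) - 124\right) \left(-88\right) = \left(\frac{74}{15} - 124\right) \left(-88\right) = \left(- \frac{1786}{15}\right) \left(-88\right) = \frac{157168}{15}$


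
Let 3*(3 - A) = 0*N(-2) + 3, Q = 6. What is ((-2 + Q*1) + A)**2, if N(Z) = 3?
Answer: 36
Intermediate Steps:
A = 2 (A = 3 - (0*3 + 3)/3 = 3 - (0 + 3)/3 = 3 - 1/3*3 = 3 - 1 = 2)
((-2 + Q*1) + A)**2 = ((-2 + 6*1) + 2)**2 = ((-2 + 6) + 2)**2 = (4 + 2)**2 = 6**2 = 36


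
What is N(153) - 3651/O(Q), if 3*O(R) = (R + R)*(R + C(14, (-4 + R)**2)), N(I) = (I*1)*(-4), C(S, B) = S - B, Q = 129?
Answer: -814844973/1331452 ≈ -612.00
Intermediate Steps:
N(I) = -4*I (N(I) = I*(-4) = -4*I)
O(R) = 2*R*(14 + R - (-4 + R)**2)/3 (O(R) = ((R + R)*(R + (14 - (-4 + R)**2)))/3 = ((2*R)*(14 + R - (-4 + R)**2))/3 = (2*R*(14 + R - (-4 + R)**2))/3 = 2*R*(14 + R - (-4 + R)**2)/3)
N(153) - 3651/O(Q) = -4*153 - 3651/((2/3)*129*(14 + 129 - (-4 + 129)**2)) = -612 - 3651/((2/3)*129*(14 + 129 - 1*125**2)) = -612 - 3651/((2/3)*129*(14 + 129 - 1*15625)) = -612 - 3651/((2/3)*129*(14 + 129 - 15625)) = -612 - 3651/((2/3)*129*(-15482)) = -612 - 3651/(-1331452) = -612 - 3651*(-1)/1331452 = -612 - 1*(-3651/1331452) = -612 + 3651/1331452 = -814844973/1331452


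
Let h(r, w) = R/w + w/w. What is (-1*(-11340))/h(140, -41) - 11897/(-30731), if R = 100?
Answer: -14287369217/1813129 ≈ -7880.0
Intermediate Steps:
h(r, w) = 1 + 100/w (h(r, w) = 100/w + w/w = 100/w + 1 = 1 + 100/w)
(-1*(-11340))/h(140, -41) - 11897/(-30731) = (-1*(-11340))/(((100 - 41)/(-41))) - 11897/(-30731) = 11340/((-1/41*59)) - 11897*(-1/30731) = 11340/(-59/41) + 11897/30731 = 11340*(-41/59) + 11897/30731 = -464940/59 + 11897/30731 = -14287369217/1813129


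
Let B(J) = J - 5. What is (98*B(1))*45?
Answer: -17640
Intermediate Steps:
B(J) = -5 + J
(98*B(1))*45 = (98*(-5 + 1))*45 = (98*(-4))*45 = -392*45 = -17640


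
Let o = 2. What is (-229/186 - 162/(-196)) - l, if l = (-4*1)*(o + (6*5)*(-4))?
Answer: -2152748/4557 ≈ -472.40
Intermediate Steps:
l = 472 (l = (-4*1)*(2 + (6*5)*(-4)) = -4*(2 + 30*(-4)) = -4*(2 - 120) = -4*(-118) = 472)
(-229/186 - 162/(-196)) - l = (-229/186 - 162/(-196)) - 1*472 = (-229*1/186 - 162*(-1/196)) - 472 = (-229/186 + 81/98) - 472 = -1844/4557 - 472 = -2152748/4557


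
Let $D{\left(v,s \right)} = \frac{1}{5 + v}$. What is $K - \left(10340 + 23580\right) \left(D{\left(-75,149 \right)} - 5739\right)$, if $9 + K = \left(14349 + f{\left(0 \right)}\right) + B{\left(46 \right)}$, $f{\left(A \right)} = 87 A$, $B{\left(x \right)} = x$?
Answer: $\frac{1362772254}{7} \approx 1.9468 \cdot 10^{8}$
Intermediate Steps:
$K = 14386$ ($K = -9 + \left(\left(14349 + 87 \cdot 0\right) + 46\right) = -9 + \left(\left(14349 + 0\right) + 46\right) = -9 + \left(14349 + 46\right) = -9 + 14395 = 14386$)
$K - \left(10340 + 23580\right) \left(D{\left(-75,149 \right)} - 5739\right) = 14386 - \left(10340 + 23580\right) \left(\frac{1}{5 - 75} - 5739\right) = 14386 - 33920 \left(\frac{1}{-70} - 5739\right) = 14386 - 33920 \left(- \frac{1}{70} - 5739\right) = 14386 - 33920 \left(- \frac{401731}{70}\right) = 14386 - - \frac{1362671552}{7} = 14386 + \frac{1362671552}{7} = \frac{1362772254}{7}$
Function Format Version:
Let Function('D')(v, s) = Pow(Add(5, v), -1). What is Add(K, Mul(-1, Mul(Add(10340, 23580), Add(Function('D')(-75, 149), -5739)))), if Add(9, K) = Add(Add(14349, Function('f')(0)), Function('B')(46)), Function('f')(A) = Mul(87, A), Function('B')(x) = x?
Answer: Rational(1362772254, 7) ≈ 1.9468e+8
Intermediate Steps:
K = 14386 (K = Add(-9, Add(Add(14349, Mul(87, 0)), 46)) = Add(-9, Add(Add(14349, 0), 46)) = Add(-9, Add(14349, 46)) = Add(-9, 14395) = 14386)
Add(K, Mul(-1, Mul(Add(10340, 23580), Add(Function('D')(-75, 149), -5739)))) = Add(14386, Mul(-1, Mul(Add(10340, 23580), Add(Pow(Add(5, -75), -1), -5739)))) = Add(14386, Mul(-1, Mul(33920, Add(Pow(-70, -1), -5739)))) = Add(14386, Mul(-1, Mul(33920, Add(Rational(-1, 70), -5739)))) = Add(14386, Mul(-1, Mul(33920, Rational(-401731, 70)))) = Add(14386, Mul(-1, Rational(-1362671552, 7))) = Add(14386, Rational(1362671552, 7)) = Rational(1362772254, 7)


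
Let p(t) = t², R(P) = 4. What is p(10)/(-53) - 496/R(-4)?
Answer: -6672/53 ≈ -125.89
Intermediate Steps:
p(10)/(-53) - 496/R(-4) = 10²/(-53) - 496/4 = 100*(-1/53) - 496*¼ = -100/53 - 124 = -6672/53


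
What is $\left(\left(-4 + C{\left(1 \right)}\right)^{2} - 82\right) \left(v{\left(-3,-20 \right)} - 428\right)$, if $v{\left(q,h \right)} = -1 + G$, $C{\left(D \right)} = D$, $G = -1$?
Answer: $31390$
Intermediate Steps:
$v{\left(q,h \right)} = -2$ ($v{\left(q,h \right)} = -1 - 1 = -2$)
$\left(\left(-4 + C{\left(1 \right)}\right)^{2} - 82\right) \left(v{\left(-3,-20 \right)} - 428\right) = \left(\left(-4 + 1\right)^{2} - 82\right) \left(-2 - 428\right) = \left(\left(-3\right)^{2} - 82\right) \left(-430\right) = \left(9 - 82\right) \left(-430\right) = \left(-73\right) \left(-430\right) = 31390$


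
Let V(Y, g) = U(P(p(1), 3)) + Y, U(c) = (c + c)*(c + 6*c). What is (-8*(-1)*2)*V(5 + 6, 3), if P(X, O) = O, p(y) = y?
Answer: 2192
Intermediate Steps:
U(c) = 14*c² (U(c) = (2*c)*(7*c) = 14*c²)
V(Y, g) = 126 + Y (V(Y, g) = 14*3² + Y = 14*9 + Y = 126 + Y)
(-8*(-1)*2)*V(5 + 6, 3) = (-8*(-1)*2)*(126 + (5 + 6)) = (8*2)*(126 + 11) = 16*137 = 2192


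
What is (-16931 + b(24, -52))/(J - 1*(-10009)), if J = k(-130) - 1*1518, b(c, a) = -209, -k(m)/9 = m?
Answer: -17140/9661 ≈ -1.7741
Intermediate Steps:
k(m) = -9*m
J = -348 (J = -9*(-130) - 1*1518 = 1170 - 1518 = -348)
(-16931 + b(24, -52))/(J - 1*(-10009)) = (-16931 - 209)/(-348 - 1*(-10009)) = -17140/(-348 + 10009) = -17140/9661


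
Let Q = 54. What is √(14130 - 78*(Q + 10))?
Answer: √9138 ≈ 95.593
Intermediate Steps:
√(14130 - 78*(Q + 10)) = √(14130 - 78*(54 + 10)) = √(14130 - 78*64) = √(14130 - 4992) = √9138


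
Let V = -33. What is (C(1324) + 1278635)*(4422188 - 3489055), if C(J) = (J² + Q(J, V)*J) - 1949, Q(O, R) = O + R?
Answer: 4422066897818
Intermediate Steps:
C(J) = -1949 + J² + J*(-33 + J) (C(J) = (J² + (J - 33)*J) - 1949 = (J² + (-33 + J)*J) - 1949 = (J² + J*(-33 + J)) - 1949 = -1949 + J² + J*(-33 + J))
(C(1324) + 1278635)*(4422188 - 3489055) = ((-1949 + 1324² + 1324*(-33 + 1324)) + 1278635)*(4422188 - 3489055) = ((-1949 + 1752976 + 1324*1291) + 1278635)*933133 = ((-1949 + 1752976 + 1709284) + 1278635)*933133 = (3460311 + 1278635)*933133 = 4738946*933133 = 4422066897818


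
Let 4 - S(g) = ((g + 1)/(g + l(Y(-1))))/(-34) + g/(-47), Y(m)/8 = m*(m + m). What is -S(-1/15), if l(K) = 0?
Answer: -42988/11985 ≈ -3.5868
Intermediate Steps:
Y(m) = 16*m**2 (Y(m) = 8*(m*(m + m)) = 8*(m*(2*m)) = 8*(2*m**2) = 16*m**2)
S(g) = 4 + g/47 + (1 + g)/(34*g) (S(g) = 4 - (((g + 1)/(g + 0))/(-34) + g/(-47)) = 4 - (((1 + g)/g)*(-1/34) + g*(-1/47)) = 4 - (((1 + g)/g)*(-1/34) - g/47) = 4 - (-(1 + g)/(34*g) - g/47) = 4 - (-g/47 - (1 + g)/(34*g)) = 4 + (g/47 + (1 + g)/(34*g)) = 4 + g/47 + (1 + g)/(34*g))
-S(-1/15) = -(137/34 + 1/(34*((-1/15))) + (-1/15)/47) = -(137/34 + 1/(34*((-1*1/15))) + (-1*1/15)/47) = -(137/34 + 1/(34*(-1/15)) + (1/47)*(-1/15)) = -(137/34 + (1/34)*(-15) - 1/705) = -(137/34 - 15/34 - 1/705) = -1*42988/11985 = -42988/11985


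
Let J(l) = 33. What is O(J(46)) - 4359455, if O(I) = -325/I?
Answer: -143862340/33 ≈ -4.3595e+6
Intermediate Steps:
O(J(46)) - 4359455 = -325/33 - 4359455 = -143862340/33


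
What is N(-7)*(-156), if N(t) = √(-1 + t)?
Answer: -312*I*√2 ≈ -441.23*I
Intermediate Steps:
N(-7)*(-156) = √(-1 - 7)*(-156) = √(-8)*(-156) = (2*I*√2)*(-156) = -312*I*√2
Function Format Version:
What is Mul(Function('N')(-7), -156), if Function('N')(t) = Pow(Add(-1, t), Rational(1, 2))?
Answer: Mul(-312, I, Pow(2, Rational(1, 2))) ≈ Mul(-441.23, I)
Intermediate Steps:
Mul(Function('N')(-7), -156) = Mul(Pow(Add(-1, -7), Rational(1, 2)), -156) = Mul(Pow(-8, Rational(1, 2)), -156) = Mul(Mul(2, I, Pow(2, Rational(1, 2))), -156) = Mul(-312, I, Pow(2, Rational(1, 2)))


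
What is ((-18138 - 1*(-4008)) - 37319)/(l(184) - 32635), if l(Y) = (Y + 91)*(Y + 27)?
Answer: -51449/25390 ≈ -2.0263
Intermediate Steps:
l(Y) = (27 + Y)*(91 + Y) (l(Y) = (91 + Y)*(27 + Y) = (27 + Y)*(91 + Y))
((-18138 - 1*(-4008)) - 37319)/(l(184) - 32635) = ((-18138 - 1*(-4008)) - 37319)/((2457 + 184² + 118*184) - 32635) = ((-18138 + 4008) - 37319)/((2457 + 33856 + 21712) - 32635) = (-14130 - 37319)/(58025 - 32635) = -51449/25390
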